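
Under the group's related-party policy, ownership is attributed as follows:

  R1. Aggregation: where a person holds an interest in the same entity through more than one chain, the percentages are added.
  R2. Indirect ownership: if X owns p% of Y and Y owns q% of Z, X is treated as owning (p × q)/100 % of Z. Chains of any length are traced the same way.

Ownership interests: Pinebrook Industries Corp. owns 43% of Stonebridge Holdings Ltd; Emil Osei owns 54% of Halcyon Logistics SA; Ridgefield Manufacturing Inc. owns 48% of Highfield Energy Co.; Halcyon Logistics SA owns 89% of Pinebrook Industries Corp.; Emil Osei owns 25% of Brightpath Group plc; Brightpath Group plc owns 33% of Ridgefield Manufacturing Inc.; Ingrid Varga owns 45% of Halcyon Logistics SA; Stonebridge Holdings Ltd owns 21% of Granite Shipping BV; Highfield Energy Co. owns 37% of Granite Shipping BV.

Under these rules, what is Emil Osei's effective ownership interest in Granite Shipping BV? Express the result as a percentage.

Chain via Brightpath Group plc → Ridgefield Manufacturing Inc. → Highfield Energy Co. (R2): 25% × 33% × 48% × 37% = 1.4652% of Granite Shipping BV.
Chain via Halcyon Logistics SA → Pinebrook Industries Corp. → Stonebridge Holdings Ltd (R2): 54% × 89% × 43% × 21% = 4.339818% of Granite Shipping BV.
Aggregating (R1): 1.4652% + 4.339818% = 5.805018%.

5.805018%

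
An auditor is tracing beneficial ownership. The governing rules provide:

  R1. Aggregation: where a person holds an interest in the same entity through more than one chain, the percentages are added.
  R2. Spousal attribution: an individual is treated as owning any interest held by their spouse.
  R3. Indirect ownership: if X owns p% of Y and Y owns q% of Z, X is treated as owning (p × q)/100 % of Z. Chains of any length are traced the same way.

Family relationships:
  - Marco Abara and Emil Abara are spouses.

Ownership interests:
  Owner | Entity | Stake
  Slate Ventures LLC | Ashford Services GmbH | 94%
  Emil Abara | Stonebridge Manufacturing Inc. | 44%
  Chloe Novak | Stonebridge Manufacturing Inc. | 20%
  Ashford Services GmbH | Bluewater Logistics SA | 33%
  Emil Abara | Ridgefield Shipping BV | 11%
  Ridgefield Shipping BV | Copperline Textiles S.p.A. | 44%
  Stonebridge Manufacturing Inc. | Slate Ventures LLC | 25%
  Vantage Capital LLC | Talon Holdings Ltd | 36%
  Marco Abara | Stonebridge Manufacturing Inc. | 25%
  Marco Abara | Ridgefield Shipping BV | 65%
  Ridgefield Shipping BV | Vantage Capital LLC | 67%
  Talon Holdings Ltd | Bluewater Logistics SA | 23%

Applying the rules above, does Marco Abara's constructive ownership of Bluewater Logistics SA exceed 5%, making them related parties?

Yes

By spousal attribution (R2), Marco Abara is treated as also owning Emil Abara's interest in Stonebridge Manufacturing Inc, giving 25% + 44% = 69%.
By spousal attribution (R2), Marco Abara is treated as also owning Emil Abara's interest in Ridgefield Shipping BV, giving 65% + 11% = 76%.
Chain via Stonebridge Manufacturing Inc. → Slate Ventures LLC → Ashford Services GmbH (R3): 69% × 25% × 94% × 33% = 5.35095% of Bluewater Logistics SA.
Chain via Ridgefield Shipping BV → Vantage Capital LLC → Talon Holdings Ltd (R3): 76% × 67% × 36% × 23% = 4.216176% of Bluewater Logistics SA.
Aggregating (R1): 5.35095% + 4.216176% = 9.567126%.
9.567126% exceeds the 5% threshold, so Marco is a related party to Bluewater Logistics SA.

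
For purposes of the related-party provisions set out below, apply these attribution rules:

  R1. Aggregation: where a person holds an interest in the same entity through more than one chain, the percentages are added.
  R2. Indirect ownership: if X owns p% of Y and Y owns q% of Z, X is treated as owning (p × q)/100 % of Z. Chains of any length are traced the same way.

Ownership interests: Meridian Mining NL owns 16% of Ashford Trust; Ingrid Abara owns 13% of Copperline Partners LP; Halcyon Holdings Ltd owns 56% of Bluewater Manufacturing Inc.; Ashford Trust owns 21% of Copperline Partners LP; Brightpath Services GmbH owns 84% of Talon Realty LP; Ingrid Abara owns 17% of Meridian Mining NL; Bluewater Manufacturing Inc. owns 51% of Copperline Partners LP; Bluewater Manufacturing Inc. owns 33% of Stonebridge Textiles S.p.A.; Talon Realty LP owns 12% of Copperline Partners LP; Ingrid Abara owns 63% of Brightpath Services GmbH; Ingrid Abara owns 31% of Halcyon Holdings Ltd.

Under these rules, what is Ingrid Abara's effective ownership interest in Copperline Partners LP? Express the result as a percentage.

28.7752%

Chain via Meridian Mining NL → Ashford Trust (R2): 17% × 16% × 21% = 0.5712% of Copperline Partners LP.
Chain via Brightpath Services GmbH → Talon Realty LP (R2): 63% × 84% × 12% = 6.3504% of Copperline Partners LP.
Chain via Halcyon Holdings Ltd → Bluewater Manufacturing Inc. (R2): 31% × 56% × 51% = 8.8536% of Copperline Partners LP.
Direct interest in Copperline Partners LP: 13%.
Aggregating (R1): 0.5712% + 6.3504% + 8.8536% + 13% = 28.7752%.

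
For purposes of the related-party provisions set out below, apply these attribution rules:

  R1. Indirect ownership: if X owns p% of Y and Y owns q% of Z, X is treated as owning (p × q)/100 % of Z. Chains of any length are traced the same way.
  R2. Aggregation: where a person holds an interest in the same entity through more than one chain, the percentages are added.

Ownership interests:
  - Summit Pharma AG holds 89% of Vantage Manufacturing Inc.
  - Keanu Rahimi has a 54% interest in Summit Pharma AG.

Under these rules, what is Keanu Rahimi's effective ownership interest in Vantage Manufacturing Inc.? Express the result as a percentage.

Chain via Summit Pharma AG (R1): 54% × 89% = 48.06% of Vantage Manufacturing Inc.

48.06%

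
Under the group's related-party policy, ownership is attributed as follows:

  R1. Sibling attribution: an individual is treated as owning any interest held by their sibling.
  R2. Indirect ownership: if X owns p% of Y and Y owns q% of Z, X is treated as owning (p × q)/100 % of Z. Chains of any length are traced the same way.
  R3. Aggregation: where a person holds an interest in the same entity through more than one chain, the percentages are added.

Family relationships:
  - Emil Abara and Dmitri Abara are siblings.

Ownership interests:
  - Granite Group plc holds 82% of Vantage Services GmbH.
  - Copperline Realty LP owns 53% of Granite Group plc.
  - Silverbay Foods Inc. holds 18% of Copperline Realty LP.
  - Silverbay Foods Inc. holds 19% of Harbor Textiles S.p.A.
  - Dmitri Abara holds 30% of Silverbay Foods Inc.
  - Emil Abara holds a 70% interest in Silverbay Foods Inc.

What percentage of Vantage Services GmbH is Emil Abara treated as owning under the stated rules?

7.8228%

By sibling attribution (R1), Emil Abara is treated as also owning Dmitri Abara's interest in Silverbay Foods Inc, giving 70% + 30% = 100%.
Chain via Silverbay Foods Inc. → Copperline Realty LP → Granite Group plc (R2): 100% × 18% × 53% × 82% = 7.8228% of Vantage Services GmbH.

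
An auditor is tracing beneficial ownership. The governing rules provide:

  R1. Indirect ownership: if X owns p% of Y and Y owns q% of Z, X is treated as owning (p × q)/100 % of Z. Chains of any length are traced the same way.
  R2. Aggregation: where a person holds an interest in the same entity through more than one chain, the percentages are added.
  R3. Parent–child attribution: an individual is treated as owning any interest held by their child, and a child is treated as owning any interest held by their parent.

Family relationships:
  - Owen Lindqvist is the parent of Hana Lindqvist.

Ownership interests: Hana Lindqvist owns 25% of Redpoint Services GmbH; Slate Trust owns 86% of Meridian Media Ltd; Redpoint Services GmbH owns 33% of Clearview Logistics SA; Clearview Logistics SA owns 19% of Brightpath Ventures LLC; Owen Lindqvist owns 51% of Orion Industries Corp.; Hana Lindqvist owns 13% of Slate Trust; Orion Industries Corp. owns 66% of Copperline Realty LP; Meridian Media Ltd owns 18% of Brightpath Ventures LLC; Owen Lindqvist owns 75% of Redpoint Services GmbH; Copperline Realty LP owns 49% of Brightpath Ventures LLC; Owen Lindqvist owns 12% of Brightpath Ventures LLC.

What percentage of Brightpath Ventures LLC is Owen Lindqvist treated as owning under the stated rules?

By parent–child attribution (R3), Owen Lindqvist is treated as also owning Hana Lindqvist's interest in Redpoint Services GmbH, giving 75% + 25% = 100%.
By parent–child attribution (R3), Owen Lindqvist is treated as owning Hana Lindqvist's 13% interest in Slate Trust.
Chain via Orion Industries Corp. → Copperline Realty LP (R1): 51% × 66% × 49% = 16.4934% of Brightpath Ventures LLC.
Chain via Redpoint Services GmbH → Clearview Logistics SA (R1): 100% × 33% × 19% = 6.27% of Brightpath Ventures LLC.
Direct interest in Brightpath Ventures LLC: 12%.
Chain via Slate Trust → Meridian Media Ltd (R1): 13% × 86% × 18% = 2.0124% of Brightpath Ventures LLC.
Aggregating (R2): 16.4934% + 6.27% + 12% + 2.0124% = 36.7758%.

36.7758%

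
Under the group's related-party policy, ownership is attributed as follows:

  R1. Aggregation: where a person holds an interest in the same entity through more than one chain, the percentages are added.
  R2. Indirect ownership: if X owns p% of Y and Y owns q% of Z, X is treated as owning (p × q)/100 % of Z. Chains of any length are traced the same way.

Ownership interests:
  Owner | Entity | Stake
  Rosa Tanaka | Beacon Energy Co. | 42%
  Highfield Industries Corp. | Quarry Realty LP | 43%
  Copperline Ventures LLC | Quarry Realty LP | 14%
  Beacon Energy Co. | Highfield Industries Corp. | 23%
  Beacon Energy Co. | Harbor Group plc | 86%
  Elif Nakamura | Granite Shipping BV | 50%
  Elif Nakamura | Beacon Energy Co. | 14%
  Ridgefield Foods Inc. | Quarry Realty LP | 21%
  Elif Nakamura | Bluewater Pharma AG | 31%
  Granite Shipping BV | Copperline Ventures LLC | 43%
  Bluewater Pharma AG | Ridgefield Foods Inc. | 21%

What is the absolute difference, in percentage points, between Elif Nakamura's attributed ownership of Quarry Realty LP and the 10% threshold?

Chain via Granite Shipping BV → Copperline Ventures LLC (R2): 50% × 43% × 14% = 3.01% of Quarry Realty LP.
Chain via Beacon Energy Co. → Highfield Industries Corp. (R2): 14% × 23% × 43% = 1.3846% of Quarry Realty LP.
Chain via Bluewater Pharma AG → Ridgefield Foods Inc. (R2): 31% × 21% × 21% = 1.3671% of Quarry Realty LP.
Aggregating (R1): 3.01% + 1.3846% + 1.3671% = 5.7617%.
5.7617% falls short of the 10% threshold by 4.2383 percentage points.

4.2383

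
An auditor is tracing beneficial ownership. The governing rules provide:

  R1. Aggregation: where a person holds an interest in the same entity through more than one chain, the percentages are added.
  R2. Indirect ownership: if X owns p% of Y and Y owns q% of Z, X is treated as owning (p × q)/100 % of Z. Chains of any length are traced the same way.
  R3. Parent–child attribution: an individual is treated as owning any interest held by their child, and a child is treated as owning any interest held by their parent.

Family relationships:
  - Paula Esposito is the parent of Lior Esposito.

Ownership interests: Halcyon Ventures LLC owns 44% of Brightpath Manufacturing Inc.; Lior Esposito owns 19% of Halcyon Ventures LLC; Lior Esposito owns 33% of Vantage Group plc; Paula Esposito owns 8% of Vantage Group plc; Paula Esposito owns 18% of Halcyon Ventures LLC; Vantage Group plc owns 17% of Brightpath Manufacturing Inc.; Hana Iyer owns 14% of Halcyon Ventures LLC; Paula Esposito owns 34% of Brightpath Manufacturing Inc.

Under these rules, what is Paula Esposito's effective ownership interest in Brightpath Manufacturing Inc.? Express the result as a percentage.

57.25%

By parent–child attribution (R3), Paula Esposito is treated as also owning Lior Esposito's interest in Vantage Group plc, giving 8% + 33% = 41%.
By parent–child attribution (R3), Paula Esposito is treated as also owning Lior Esposito's interest in Halcyon Ventures LLC, giving 18% + 19% = 37%.
Chain via Vantage Group plc (R2): 41% × 17% = 6.97% of Brightpath Manufacturing Inc.
Chain via Halcyon Ventures LLC (R2): 37% × 44% = 16.28% of Brightpath Manufacturing Inc.
Direct interest in Brightpath Manufacturing Inc: 34%.
Aggregating (R1): 6.97% + 16.28% + 34% = 57.25%.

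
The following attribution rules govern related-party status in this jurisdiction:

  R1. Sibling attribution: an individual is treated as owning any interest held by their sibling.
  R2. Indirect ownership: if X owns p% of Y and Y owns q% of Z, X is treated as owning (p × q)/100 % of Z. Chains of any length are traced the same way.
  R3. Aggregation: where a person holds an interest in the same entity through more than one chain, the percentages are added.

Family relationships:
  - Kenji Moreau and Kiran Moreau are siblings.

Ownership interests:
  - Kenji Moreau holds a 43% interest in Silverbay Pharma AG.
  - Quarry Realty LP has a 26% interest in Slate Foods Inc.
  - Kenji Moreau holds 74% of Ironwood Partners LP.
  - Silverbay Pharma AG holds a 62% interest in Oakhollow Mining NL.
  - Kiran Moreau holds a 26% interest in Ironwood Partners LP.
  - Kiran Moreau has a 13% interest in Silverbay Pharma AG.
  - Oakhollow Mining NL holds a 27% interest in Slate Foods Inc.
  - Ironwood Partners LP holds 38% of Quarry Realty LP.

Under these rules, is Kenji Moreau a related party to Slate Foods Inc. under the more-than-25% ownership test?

By sibling attribution (R1), Kenji Moreau is treated as also owning Kiran Moreau's interest in Ironwood Partners LP, giving 74% + 26% = 100%.
By sibling attribution (R1), Kenji Moreau is treated as also owning Kiran Moreau's interest in Silverbay Pharma AG, giving 43% + 13% = 56%.
Chain via Ironwood Partners LP → Quarry Realty LP (R2): 100% × 38% × 26% = 9.88% of Slate Foods Inc.
Chain via Silverbay Pharma AG → Oakhollow Mining NL (R2): 56% × 62% × 27% = 9.3744% of Slate Foods Inc.
Aggregating (R3): 9.88% + 9.3744% = 19.2544%.
19.2544% does not exceed the 25% threshold, so Kenji is not a related party to Slate Foods Inc.

No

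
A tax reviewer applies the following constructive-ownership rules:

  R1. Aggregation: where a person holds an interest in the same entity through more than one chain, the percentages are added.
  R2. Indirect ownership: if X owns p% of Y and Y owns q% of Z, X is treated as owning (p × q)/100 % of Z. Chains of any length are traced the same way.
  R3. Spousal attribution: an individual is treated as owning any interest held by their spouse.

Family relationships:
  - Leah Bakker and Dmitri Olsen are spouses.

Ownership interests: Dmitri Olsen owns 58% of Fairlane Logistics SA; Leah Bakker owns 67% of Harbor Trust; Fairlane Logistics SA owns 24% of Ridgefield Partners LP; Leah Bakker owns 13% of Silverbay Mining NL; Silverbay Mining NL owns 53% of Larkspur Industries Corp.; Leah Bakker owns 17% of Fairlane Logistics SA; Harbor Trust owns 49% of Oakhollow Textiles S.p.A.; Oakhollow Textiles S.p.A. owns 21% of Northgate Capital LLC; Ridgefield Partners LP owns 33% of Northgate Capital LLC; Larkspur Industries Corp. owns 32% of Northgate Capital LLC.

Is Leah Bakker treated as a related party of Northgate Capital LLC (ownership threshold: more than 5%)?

By spousal attribution (R3), Leah Bakker is treated as also owning Dmitri Olsen's interest in Fairlane Logistics SA, giving 17% + 58% = 75%.
Chain via Fairlane Logistics SA → Ridgefield Partners LP (R2): 75% × 24% × 33% = 5.94% of Northgate Capital LLC.
Chain via Silverbay Mining NL → Larkspur Industries Corp. (R2): 13% × 53% × 32% = 2.2048% of Northgate Capital LLC.
Chain via Harbor Trust → Oakhollow Textiles S.p.A. (R2): 67% × 49% × 21% = 6.8943% of Northgate Capital LLC.
Aggregating (R1): 5.94% + 2.2048% + 6.8943% = 15.0391%.
15.0391% exceeds the 5% threshold, so Leah is a related party to Northgate Capital LLC.

Yes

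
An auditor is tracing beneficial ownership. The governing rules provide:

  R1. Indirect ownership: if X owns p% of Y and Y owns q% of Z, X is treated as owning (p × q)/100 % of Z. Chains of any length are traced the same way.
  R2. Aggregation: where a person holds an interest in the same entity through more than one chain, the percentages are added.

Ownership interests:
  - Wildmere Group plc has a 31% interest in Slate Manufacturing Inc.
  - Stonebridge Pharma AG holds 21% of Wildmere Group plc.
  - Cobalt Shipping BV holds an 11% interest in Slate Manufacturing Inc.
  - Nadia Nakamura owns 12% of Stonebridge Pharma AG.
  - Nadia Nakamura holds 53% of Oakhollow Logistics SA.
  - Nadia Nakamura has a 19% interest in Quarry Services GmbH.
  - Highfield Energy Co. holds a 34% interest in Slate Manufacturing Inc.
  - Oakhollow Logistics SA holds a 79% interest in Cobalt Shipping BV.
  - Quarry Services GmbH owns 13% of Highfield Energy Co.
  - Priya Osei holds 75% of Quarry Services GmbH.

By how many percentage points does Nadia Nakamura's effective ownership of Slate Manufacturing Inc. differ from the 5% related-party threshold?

Chain via Oakhollow Logistics SA → Cobalt Shipping BV (R1): 53% × 79% × 11% = 4.6057% of Slate Manufacturing Inc.
Chain via Quarry Services GmbH → Highfield Energy Co. (R1): 19% × 13% × 34% = 0.8398% of Slate Manufacturing Inc.
Chain via Stonebridge Pharma AG → Wildmere Group plc (R1): 12% × 21% × 31% = 0.7812% of Slate Manufacturing Inc.
Aggregating (R2): 4.6057% + 0.8398% + 0.7812% = 6.2267%.
6.2267% exceeds the 5% threshold by 1.2267 percentage points.

1.2267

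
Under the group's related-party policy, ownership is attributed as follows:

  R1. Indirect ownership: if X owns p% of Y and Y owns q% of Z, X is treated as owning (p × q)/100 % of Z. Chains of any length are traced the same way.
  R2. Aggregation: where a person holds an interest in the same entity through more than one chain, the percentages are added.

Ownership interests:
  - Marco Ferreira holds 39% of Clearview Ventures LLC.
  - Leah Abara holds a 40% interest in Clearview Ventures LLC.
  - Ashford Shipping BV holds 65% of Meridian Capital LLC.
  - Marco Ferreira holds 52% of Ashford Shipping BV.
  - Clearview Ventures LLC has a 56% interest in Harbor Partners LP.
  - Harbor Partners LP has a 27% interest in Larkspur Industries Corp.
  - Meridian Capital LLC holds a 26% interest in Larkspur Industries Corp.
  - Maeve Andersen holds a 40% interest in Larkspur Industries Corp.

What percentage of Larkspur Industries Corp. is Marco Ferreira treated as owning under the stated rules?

Chain via Ashford Shipping BV → Meridian Capital LLC (R1): 52% × 65% × 26% = 8.788% of Larkspur Industries Corp.
Chain via Clearview Ventures LLC → Harbor Partners LP (R1): 39% × 56% × 27% = 5.8968% of Larkspur Industries Corp.
Aggregating (R2): 8.788% + 5.8968% = 14.6848%.

14.6848%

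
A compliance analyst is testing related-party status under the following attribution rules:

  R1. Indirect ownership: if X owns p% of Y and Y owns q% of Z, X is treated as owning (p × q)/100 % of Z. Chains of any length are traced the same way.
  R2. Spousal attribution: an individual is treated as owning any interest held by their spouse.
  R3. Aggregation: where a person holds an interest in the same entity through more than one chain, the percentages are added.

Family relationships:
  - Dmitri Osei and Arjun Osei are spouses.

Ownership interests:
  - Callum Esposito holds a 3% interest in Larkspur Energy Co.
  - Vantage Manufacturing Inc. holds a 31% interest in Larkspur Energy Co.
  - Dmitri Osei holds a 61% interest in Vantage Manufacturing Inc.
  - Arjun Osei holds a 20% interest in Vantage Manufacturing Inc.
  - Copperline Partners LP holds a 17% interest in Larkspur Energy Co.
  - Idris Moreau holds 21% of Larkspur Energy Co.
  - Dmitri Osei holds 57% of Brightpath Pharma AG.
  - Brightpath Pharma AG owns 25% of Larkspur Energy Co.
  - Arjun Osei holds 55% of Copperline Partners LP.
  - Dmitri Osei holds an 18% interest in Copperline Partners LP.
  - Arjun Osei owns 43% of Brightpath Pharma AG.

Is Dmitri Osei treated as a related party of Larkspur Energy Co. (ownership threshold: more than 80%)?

By spousal attribution (R2), Dmitri Osei is treated as also owning Arjun Osei's interest in Vantage Manufacturing Inc, giving 61% + 20% = 81%.
By spousal attribution (R2), Dmitri Osei is treated as also owning Arjun Osei's interest in Brightpath Pharma AG, giving 57% + 43% = 100%.
By spousal attribution (R2), Dmitri Osei is treated as also owning Arjun Osei's interest in Copperline Partners LP, giving 18% + 55% = 73%.
Chain via Vantage Manufacturing Inc. (R1): 81% × 31% = 25.11% of Larkspur Energy Co.
Chain via Brightpath Pharma AG (R1): 100% × 25% = 25% of Larkspur Energy Co.
Chain via Copperline Partners LP (R1): 73% × 17% = 12.41% of Larkspur Energy Co.
Aggregating (R3): 25.11% + 25% + 12.41% = 62.52%.
62.52% does not exceed the 80% threshold, so Dmitri is not a related party to Larkspur Energy Co.

No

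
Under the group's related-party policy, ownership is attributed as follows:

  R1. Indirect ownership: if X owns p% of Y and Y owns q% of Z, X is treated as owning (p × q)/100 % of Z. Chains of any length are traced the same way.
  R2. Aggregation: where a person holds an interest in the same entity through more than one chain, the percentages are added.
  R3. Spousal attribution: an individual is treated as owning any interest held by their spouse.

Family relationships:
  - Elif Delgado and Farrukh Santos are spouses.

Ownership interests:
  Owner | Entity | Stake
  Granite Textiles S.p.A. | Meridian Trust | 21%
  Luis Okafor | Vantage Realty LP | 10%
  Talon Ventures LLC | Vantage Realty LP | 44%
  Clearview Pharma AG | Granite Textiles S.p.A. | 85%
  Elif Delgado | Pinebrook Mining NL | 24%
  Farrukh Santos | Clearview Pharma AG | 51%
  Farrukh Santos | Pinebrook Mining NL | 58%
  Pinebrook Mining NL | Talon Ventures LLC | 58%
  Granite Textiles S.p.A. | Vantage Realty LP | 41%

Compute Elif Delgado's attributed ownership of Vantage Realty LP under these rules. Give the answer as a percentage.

By spousal attribution (R3), Elif Delgado is treated as also owning Farrukh Santos's interest in Pinebrook Mining NL, giving 24% + 58% = 82%.
By spousal attribution (R3), Elif Delgado is treated as owning Farrukh Santos's 51% interest in Clearview Pharma AG.
Chain via Pinebrook Mining NL → Talon Ventures LLC (R1): 82% × 58% × 44% = 20.9264% of Vantage Realty LP.
Chain via Clearview Pharma AG → Granite Textiles S.p.A. (R1): 51% × 85% × 41% = 17.7735% of Vantage Realty LP.
Aggregating (R2): 20.9264% + 17.7735% = 38.6999%.

38.6999%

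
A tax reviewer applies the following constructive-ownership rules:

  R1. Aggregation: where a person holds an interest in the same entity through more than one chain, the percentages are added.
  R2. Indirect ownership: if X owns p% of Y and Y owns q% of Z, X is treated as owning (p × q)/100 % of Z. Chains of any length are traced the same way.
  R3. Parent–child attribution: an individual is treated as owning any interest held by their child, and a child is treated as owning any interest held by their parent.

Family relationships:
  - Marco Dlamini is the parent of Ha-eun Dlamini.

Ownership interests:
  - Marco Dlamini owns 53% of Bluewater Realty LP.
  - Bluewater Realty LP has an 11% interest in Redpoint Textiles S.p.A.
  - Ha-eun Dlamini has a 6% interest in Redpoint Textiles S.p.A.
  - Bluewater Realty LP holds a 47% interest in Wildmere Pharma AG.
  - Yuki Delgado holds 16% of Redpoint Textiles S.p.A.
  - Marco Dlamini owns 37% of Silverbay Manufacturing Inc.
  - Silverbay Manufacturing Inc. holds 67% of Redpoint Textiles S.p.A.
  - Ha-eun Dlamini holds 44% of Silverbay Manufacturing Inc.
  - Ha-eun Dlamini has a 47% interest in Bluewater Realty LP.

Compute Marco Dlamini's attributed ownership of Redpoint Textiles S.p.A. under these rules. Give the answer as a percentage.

By parent–child attribution (R3), Marco Dlamini is treated as also owning Ha-eun Dlamini's interest in Bluewater Realty LP, giving 53% + 47% = 100%.
By parent–child attribution (R3), Marco Dlamini is treated as also owning Ha-eun Dlamini's interest in Silverbay Manufacturing Inc, giving 37% + 44% = 81%.
By parent–child attribution (R3), Marco Dlamini is treated as owning Ha-eun Dlamini's 6% interest in Redpoint Textiles S.p.A.
Chain via Bluewater Realty LP (R2): 100% × 11% = 11% of Redpoint Textiles S.p.A.
Chain via Silverbay Manufacturing Inc. (R2): 81% × 67% = 54.27% of Redpoint Textiles S.p.A.
Direct interest in Redpoint Textiles S.p.A: 6%.
Aggregating (R1): 11% + 54.27% + 6% = 71.27%.

71.27%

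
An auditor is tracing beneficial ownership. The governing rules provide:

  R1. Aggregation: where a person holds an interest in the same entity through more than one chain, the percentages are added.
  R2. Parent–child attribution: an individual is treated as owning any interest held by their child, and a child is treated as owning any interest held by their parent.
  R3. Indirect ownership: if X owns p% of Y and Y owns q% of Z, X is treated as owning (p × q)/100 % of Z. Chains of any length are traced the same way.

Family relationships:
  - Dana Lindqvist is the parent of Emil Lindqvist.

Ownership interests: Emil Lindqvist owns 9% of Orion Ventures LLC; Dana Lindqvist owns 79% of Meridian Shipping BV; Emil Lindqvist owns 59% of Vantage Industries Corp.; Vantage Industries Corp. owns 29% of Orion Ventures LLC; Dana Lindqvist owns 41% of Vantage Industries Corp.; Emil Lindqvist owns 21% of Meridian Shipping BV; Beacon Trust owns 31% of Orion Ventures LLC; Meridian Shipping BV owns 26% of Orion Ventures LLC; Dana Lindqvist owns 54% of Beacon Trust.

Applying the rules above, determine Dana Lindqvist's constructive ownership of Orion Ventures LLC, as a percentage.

By parent–child attribution (R2), Dana Lindqvist is treated as also owning Emil Lindqvist's interest in Meridian Shipping BV, giving 79% + 21% = 100%.
By parent–child attribution (R2), Dana Lindqvist is treated as also owning Emil Lindqvist's interest in Vantage Industries Corp, giving 41% + 59% = 100%.
By parent–child attribution (R2), Dana Lindqvist is treated as owning Emil Lindqvist's 9% interest in Orion Ventures LLC.
Chain via Meridian Shipping BV (R3): 100% × 26% = 26% of Orion Ventures LLC.
Chain via Vantage Industries Corp. (R3): 100% × 29% = 29% of Orion Ventures LLC.
Chain via Beacon Trust (R3): 54% × 31% = 16.74% of Orion Ventures LLC.
Direct interest in Orion Ventures LLC: 9%.
Aggregating (R1): 26% + 29% + 16.74% + 9% = 80.74%.

80.74%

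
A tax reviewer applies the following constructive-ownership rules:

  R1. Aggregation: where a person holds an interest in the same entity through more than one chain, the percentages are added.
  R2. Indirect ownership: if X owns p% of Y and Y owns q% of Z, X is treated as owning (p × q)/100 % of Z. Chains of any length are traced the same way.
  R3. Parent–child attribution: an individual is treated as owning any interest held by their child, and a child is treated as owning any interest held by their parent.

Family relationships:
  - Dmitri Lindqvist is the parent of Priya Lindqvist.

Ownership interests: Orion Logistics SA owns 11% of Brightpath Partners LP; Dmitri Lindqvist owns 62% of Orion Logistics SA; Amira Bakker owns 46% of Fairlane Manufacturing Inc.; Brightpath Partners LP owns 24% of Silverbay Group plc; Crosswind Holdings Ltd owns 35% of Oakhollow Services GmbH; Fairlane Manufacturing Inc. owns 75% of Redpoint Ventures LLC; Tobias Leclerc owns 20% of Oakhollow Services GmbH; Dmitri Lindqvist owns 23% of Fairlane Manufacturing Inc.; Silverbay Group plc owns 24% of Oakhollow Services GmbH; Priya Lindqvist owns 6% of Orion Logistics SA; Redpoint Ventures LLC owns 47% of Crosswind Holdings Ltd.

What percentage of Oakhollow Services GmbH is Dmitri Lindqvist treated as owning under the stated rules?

3.268473%

By parent–child attribution (R3), Dmitri Lindqvist is treated as also owning Priya Lindqvist's interest in Orion Logistics SA, giving 62% + 6% = 68%.
Chain via Orion Logistics SA → Brightpath Partners LP → Silverbay Group plc (R2): 68% × 11% × 24% × 24% = 0.430848% of Oakhollow Services GmbH.
Chain via Fairlane Manufacturing Inc. → Redpoint Ventures LLC → Crosswind Holdings Ltd (R2): 23% × 75% × 47% × 35% = 2.837625% of Oakhollow Services GmbH.
Aggregating (R1): 0.430848% + 2.837625% = 3.268473%.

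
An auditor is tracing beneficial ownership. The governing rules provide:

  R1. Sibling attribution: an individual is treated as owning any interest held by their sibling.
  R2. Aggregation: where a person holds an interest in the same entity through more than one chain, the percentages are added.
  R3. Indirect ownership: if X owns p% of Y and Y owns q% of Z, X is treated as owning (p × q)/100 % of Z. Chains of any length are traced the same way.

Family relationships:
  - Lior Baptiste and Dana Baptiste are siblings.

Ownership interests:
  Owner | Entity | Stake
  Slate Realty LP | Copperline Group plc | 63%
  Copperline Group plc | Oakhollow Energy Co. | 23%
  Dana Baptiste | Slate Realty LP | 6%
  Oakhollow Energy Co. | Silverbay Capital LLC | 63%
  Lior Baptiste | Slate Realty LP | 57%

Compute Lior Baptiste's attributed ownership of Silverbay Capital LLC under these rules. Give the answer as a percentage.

5.751081%

By sibling attribution (R1), Lior Baptiste is treated as also owning Dana Baptiste's interest in Slate Realty LP, giving 57% + 6% = 63%.
Chain via Slate Realty LP → Copperline Group plc → Oakhollow Energy Co. (R3): 63% × 63% × 23% × 63% = 5.751081% of Silverbay Capital LLC.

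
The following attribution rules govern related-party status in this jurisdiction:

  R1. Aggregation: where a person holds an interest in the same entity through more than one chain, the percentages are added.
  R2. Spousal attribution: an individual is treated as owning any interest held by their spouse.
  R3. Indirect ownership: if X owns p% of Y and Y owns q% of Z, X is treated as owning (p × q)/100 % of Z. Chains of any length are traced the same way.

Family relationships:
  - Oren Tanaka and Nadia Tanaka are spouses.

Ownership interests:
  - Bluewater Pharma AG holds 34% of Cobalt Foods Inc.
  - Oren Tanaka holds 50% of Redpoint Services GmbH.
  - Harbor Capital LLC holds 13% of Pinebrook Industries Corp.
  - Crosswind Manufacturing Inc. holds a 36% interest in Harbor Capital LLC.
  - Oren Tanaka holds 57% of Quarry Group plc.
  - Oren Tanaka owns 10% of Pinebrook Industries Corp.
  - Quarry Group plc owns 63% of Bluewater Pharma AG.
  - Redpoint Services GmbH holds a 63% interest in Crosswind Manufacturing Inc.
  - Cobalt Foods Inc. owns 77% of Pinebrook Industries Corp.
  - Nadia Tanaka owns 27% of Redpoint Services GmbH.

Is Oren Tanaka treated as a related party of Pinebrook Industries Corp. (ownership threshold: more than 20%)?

By spousal attribution (R2), Oren Tanaka is treated as also owning Nadia Tanaka's interest in Redpoint Services GmbH, giving 50% + 27% = 77%.
Chain via Redpoint Services GmbH → Crosswind Manufacturing Inc. → Harbor Capital LLC (R3): 77% × 63% × 36% × 13% = 2.270268% of Pinebrook Industries Corp.
Chain via Quarry Group plc → Bluewater Pharma AG → Cobalt Foods Inc. (R3): 57% × 63% × 34% × 77% = 9.401238% of Pinebrook Industries Corp.
Direct interest in Pinebrook Industries Corp: 10%.
Aggregating (R1): 2.270268% + 9.401238% + 10% = 21.671506%.
21.671506% exceeds the 20% threshold, so Oren is a related party to Pinebrook Industries Corp.

Yes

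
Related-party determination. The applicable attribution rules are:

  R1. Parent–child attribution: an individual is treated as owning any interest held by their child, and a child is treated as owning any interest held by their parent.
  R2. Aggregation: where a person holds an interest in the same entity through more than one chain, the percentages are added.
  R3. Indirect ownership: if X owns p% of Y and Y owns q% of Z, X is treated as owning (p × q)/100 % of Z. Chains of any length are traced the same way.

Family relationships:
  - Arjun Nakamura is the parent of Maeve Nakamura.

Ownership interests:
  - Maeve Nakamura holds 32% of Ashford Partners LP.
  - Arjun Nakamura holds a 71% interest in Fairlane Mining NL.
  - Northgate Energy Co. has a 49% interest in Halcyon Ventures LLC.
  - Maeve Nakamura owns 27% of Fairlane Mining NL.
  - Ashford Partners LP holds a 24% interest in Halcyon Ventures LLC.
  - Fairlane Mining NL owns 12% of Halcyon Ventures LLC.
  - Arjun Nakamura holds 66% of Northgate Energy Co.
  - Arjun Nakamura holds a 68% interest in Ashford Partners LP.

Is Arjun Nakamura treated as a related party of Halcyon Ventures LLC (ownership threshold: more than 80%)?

No

By parent–child attribution (R1), Arjun Nakamura is treated as also owning Maeve Nakamura's interest in Fairlane Mining NL, giving 71% + 27% = 98%.
By parent–child attribution (R1), Arjun Nakamura is treated as also owning Maeve Nakamura's interest in Ashford Partners LP, giving 68% + 32% = 100%.
Chain via Fairlane Mining NL (R3): 98% × 12% = 11.76% of Halcyon Ventures LLC.
Chain via Ashford Partners LP (R3): 100% × 24% = 24% of Halcyon Ventures LLC.
Chain via Northgate Energy Co. (R3): 66% × 49% = 32.34% of Halcyon Ventures LLC.
Aggregating (R2): 11.76% + 24% + 32.34% = 68.1%.
68.1% does not exceed the 80% threshold, so Arjun is not a related party to Halcyon Ventures LLC.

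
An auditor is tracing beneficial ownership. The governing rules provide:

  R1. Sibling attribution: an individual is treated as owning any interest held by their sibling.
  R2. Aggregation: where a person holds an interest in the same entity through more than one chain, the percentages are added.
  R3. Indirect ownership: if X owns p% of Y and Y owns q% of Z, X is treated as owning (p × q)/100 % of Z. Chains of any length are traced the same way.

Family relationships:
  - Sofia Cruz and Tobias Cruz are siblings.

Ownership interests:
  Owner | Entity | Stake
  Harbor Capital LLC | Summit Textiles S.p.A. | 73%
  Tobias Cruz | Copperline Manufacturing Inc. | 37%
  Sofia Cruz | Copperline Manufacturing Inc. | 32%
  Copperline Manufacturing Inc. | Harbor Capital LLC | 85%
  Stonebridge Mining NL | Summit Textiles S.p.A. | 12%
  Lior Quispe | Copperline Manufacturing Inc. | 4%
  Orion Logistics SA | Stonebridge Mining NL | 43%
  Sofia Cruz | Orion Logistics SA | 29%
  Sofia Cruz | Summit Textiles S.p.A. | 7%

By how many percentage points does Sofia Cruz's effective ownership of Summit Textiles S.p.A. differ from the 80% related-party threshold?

28.6891

By sibling attribution (R1), Sofia Cruz is treated as also owning Tobias Cruz's interest in Copperline Manufacturing Inc, giving 32% + 37% = 69%.
Chain via Copperline Manufacturing Inc. → Harbor Capital LLC (R3): 69% × 85% × 73% = 42.8145% of Summit Textiles S.p.A.
Chain via Orion Logistics SA → Stonebridge Mining NL (R3): 29% × 43% × 12% = 1.4964% of Summit Textiles S.p.A.
Direct interest in Summit Textiles S.p.A: 7%.
Aggregating (R2): 42.8145% + 1.4964% + 7% = 51.3109%.
51.3109% falls short of the 80% threshold by 28.6891 percentage points.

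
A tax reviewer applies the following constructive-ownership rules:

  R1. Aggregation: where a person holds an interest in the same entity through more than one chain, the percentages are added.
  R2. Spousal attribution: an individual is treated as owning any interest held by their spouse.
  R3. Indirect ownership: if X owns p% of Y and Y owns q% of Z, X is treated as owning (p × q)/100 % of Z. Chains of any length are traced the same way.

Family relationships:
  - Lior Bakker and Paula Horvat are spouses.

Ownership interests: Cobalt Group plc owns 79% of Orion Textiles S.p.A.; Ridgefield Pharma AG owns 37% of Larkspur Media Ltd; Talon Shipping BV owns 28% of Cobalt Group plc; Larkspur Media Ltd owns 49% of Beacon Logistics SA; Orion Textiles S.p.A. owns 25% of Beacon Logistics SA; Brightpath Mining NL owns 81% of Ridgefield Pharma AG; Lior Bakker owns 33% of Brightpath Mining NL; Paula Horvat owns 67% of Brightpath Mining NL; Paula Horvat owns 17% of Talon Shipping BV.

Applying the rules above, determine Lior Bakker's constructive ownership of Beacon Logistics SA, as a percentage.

15.6254%

By spousal attribution (R2), Lior Bakker is treated as also owning Paula Horvat's interest in Brightpath Mining NL, giving 33% + 67% = 100%.
By spousal attribution (R2), Lior Bakker is treated as owning Paula Horvat's 17% interest in Talon Shipping BV.
Chain via Brightpath Mining NL → Ridgefield Pharma AG → Larkspur Media Ltd (R3): 100% × 81% × 37% × 49% = 14.6853% of Beacon Logistics SA.
Chain via Talon Shipping BV → Cobalt Group plc → Orion Textiles S.p.A. (R3): 17% × 28% × 79% × 25% = 0.9401% of Beacon Logistics SA.
Aggregating (R1): 14.6853% + 0.9401% = 15.6254%.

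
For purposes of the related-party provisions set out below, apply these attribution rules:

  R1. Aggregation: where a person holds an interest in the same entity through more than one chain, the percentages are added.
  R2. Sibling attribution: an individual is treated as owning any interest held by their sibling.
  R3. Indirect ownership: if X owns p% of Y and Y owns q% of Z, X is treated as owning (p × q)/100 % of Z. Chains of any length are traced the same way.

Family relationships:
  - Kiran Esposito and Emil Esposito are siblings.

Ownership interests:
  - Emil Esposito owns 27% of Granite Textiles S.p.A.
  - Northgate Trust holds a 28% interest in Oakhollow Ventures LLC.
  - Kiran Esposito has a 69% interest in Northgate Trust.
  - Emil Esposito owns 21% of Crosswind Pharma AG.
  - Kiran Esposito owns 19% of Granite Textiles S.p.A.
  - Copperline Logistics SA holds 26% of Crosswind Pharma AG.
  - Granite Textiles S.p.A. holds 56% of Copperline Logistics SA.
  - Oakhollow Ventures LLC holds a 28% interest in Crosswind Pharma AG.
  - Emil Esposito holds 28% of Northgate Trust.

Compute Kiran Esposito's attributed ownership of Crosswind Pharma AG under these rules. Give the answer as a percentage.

35.3024%

By sibling attribution (R2), Kiran Esposito is treated as also owning Emil Esposito's interest in Granite Textiles S.p.A, giving 19% + 27% = 46%.
By sibling attribution (R2), Kiran Esposito is treated as also owning Emil Esposito's interest in Northgate Trust, giving 69% + 28% = 97%.
By sibling attribution (R2), Kiran Esposito is treated as owning Emil Esposito's 21% interest in Crosswind Pharma AG.
Chain via Granite Textiles S.p.A. → Copperline Logistics SA (R3): 46% × 56% × 26% = 6.6976% of Crosswind Pharma AG.
Chain via Northgate Trust → Oakhollow Ventures LLC (R3): 97% × 28% × 28% = 7.6048% of Crosswind Pharma AG.
Direct interest in Crosswind Pharma AG: 21%.
Aggregating (R1): 6.6976% + 7.6048% + 21% = 35.3024%.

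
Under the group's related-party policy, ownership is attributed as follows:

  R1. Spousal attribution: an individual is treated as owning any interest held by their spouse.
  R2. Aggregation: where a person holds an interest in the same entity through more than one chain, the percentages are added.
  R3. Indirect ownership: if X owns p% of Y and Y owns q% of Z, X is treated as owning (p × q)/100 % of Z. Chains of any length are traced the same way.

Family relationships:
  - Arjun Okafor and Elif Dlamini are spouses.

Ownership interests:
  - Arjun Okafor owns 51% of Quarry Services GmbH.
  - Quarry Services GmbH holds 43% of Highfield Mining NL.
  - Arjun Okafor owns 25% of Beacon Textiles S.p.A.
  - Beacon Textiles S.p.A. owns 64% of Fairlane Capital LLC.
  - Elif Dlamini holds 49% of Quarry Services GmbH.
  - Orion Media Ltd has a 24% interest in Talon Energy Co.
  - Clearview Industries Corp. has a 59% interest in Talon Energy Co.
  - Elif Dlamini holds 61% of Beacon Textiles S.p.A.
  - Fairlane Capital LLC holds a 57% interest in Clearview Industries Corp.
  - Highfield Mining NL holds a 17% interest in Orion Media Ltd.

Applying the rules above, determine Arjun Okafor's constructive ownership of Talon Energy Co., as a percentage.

By spousal attribution (R1), Arjun Okafor is treated as also owning Elif Dlamini's interest in Beacon Textiles S.p.A, giving 25% + 61% = 86%.
By spousal attribution (R1), Arjun Okafor is treated as also owning Elif Dlamini's interest in Quarry Services GmbH, giving 51% + 49% = 100%.
Chain via Beacon Textiles S.p.A. → Fairlane Capital LLC → Clearview Industries Corp. (R3): 86% × 64% × 57% × 59% = 18.509952% of Talon Energy Co.
Chain via Quarry Services GmbH → Highfield Mining NL → Orion Media Ltd (R3): 100% × 43% × 17% × 24% = 1.7544% of Talon Energy Co.
Aggregating (R2): 18.509952% + 1.7544% = 20.264352%.

20.264352%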